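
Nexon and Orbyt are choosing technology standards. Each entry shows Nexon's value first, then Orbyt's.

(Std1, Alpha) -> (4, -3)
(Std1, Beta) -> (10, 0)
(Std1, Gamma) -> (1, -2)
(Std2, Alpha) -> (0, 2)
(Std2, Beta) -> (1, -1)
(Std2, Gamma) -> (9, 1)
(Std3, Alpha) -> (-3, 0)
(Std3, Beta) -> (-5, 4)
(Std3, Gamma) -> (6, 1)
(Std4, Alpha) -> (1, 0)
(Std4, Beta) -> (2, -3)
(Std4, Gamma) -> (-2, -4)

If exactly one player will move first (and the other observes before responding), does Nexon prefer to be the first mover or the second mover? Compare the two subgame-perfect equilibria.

first

If Nexon leads: Orbyt's best replies are Std1→Beta, Std2→Alpha, Std3→Beta, Std4→Alpha; Nexon's induced payoffs 10, 0, -5, 1; outcome (Std1, Beta), payoffs (10, 0).
If Orbyt leads: Nexon's best replies are Alpha→Std1, Beta→Std1, Gamma→Std2; Orbyt's induced payoffs -3, 0, 1; outcome (Std2, Gamma), payoffs (9, 1).
Nexon gets 10 moving first and 9 moving second, so Nexon prefers to move first.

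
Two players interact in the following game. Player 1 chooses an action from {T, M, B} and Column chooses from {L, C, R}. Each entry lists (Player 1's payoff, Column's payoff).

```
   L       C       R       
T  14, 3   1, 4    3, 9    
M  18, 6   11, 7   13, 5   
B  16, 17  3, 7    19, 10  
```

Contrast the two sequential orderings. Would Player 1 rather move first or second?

second

If Player 1 leads: Column's best replies are T→R, M→C, B→L; Player 1's induced payoffs 3, 11, 16; outcome (B, L), payoffs (16, 17).
If Column leads: Player 1's best replies are L→M, C→M, R→B; Column's induced payoffs 6, 7, 10; outcome (B, R), payoffs (19, 10).
Player 1 gets 16 moving first and 19 moving second, so Player 1 prefers to move second.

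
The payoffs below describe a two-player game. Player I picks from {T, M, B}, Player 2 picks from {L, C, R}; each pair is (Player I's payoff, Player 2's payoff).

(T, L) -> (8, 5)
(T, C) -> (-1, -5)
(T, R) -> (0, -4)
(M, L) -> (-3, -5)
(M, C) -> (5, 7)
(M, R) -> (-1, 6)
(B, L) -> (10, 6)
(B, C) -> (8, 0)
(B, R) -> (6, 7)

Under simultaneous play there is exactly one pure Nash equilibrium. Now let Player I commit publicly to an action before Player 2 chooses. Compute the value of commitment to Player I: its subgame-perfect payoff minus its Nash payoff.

2

Player 2 best-responds to each possible Player I move:
- T: Player 2 compares 5, -5, -4 and picks L; Player I would get 8.
- M: Player 2 compares -5, 7, 6 and picks C; Player I would get 5.
- B: Player 2 compares 6, 0, 7 and picks R; Player I would get 6.
Player I's induced payoffs are 8, 5, 6, so Player I commits to T. Subgame-perfect outcome: (T, L) with payoffs (8, 5).
Under simultaneous play:
Player I's best replies: L→B; C→B; R→B.
Player 2's best replies: T→L; M→C; B→R.
Only (B, R) has each player best-responding; Nash payoffs (6, 7).
Player I's commitment gain: 8 − 6 = 2.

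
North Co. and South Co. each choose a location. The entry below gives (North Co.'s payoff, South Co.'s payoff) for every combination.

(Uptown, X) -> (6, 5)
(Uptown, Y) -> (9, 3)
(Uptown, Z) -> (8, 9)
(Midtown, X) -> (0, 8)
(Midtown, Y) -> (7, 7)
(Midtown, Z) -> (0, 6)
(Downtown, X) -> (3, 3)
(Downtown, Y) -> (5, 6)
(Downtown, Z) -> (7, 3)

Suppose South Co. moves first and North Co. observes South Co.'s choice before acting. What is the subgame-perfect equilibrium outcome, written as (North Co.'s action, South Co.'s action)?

Work backward from North Co.'s decision.
- X: North Co. compares 6, 0, 3 and picks Uptown; South Co. would get 5.
- Y: North Co. compares 9, 7, 5 and picks Uptown; South Co. would get 3.
- Z: North Co. compares 8, 0, 7 and picks Uptown; South Co. would get 9.
South Co.'s induced payoffs are 5, 3, 9, so South Co. commits to Z. Subgame-perfect outcome: (Uptown, Z) with payoffs (8, 9).

(Uptown, Z)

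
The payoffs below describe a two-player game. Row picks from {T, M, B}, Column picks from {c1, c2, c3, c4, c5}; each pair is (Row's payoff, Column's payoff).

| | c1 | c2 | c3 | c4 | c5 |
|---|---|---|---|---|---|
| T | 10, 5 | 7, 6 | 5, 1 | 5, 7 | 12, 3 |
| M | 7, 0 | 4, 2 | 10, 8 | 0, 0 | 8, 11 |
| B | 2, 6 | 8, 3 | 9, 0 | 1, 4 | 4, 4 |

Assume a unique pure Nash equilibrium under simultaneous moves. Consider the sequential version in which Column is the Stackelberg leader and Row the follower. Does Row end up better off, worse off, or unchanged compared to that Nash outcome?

better off

Row best-responds to each possible Column move:
- c1: BR = T, leader payoff 5.
- c2: BR = B, leader payoff 3.
- c3: BR = M, leader payoff 8.
- c4: BR = T, leader payoff 7.
- c5: BR = T, leader payoff 3.
Among 5, 3, 8, 7, 3, the best is 8 at c3. Subgame-perfect outcome: (M, c3) with payoffs (10, 8).
Under simultaneous play:
Row's best replies: c1→T; c2→B; c3→M; c4→T; c5→T.
Column's best replies: T→c4; M→c5; B→c1.
Only (T, c4) has each player best-responding; Nash payoffs (5, 7).
Row earns 10 sequentially versus 5 at the Nash outcome: better off.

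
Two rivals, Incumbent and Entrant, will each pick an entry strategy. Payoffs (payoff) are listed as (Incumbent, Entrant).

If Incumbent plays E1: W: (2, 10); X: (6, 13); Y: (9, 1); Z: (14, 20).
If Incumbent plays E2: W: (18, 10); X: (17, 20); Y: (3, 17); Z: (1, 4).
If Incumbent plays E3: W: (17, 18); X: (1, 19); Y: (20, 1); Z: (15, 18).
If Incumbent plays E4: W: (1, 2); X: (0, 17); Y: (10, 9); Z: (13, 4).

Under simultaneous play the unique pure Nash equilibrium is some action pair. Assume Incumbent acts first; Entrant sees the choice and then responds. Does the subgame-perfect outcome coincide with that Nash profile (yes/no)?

Backward induction with Incumbent moving first.
- E1: BR = Z, leader payoff 14.
- E2: BR = X, leader payoff 17.
- E3: BR = X, leader payoff 1.
- E4: BR = X, leader payoff 0.
Incumbent's induced payoffs are 14, 17, 1, 0, so Incumbent commits to E2. Subgame-perfect outcome: (E2, X) with payoffs (17, 20).
Under simultaneous play:
Incumbent's best replies: W→E2; X→E2; Y→E3; Z→E3.
Entrant's best replies: E1→Z; E2→X; E3→X; E4→X.
The unique mutual best reply is (E2, X), giving (17, 20).
Sequential outcome (E2, X) coincides with the Nash profile (E2, X).

yes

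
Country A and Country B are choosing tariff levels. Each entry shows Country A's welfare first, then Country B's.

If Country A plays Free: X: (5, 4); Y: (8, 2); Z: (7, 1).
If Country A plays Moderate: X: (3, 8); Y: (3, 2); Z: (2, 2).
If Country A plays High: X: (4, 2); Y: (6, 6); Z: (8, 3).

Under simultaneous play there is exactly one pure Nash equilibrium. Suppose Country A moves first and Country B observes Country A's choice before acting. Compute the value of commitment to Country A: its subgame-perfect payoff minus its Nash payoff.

Work backward from Country B's decision.
- Free: Country B compares 4, 2, 1 and picks X; Country A would get 5.
- Moderate: Country B compares 8, 2, 2 and picks X; Country A would get 3.
- High: Country B compares 2, 6, 3 and picks Y; Country A would get 6.
Country A's induced payoffs are 5, 3, 6, so Country A commits to High. Subgame-perfect outcome: (High, Y) with payoffs (6, 6).
For the simultaneous game, intersect best replies.
Country A's best replies: X→Free; Y→Free; Z→High.
Country B's best replies: Free→X; Moderate→X; High→Y.
Only (Free, X) has each player best-responding; Nash payoffs (5, 4).
Country A's commitment gain: 6 − 5 = 1.

1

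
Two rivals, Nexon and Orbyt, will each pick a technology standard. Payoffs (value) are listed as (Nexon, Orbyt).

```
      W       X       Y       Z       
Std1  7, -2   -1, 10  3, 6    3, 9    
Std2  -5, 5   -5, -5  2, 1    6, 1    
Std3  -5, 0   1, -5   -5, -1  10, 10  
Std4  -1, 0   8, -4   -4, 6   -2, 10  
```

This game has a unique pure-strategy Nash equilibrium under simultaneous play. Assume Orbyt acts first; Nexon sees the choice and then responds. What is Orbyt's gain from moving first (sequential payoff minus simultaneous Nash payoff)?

Solve by backward induction (Orbyt leads).
- W: Nexon compares 7, -5, -5, -1 and picks Std1; Orbyt would get -2.
- X: Nexon compares -1, -5, 1, 8 and picks Std4; Orbyt would get -4.
- Y: Nexon compares 3, 2, -5, -4 and picks Std1; Orbyt would get 6.
- Z: Nexon compares 3, 6, 10, -2 and picks Std3; Orbyt would get 10.
Maximizing over -2, -4, 6, 10, Orbyt chooses Z. Subgame-perfect outcome: (Std3, Z) with payoffs (10, 10).
Under simultaneous play:
Nexon's best replies: W→Std1; X→Std4; Y→Std1; Z→Std3.
Orbyt's best replies: Std1→X; Std2→W; Std3→Z; Std4→Z.
The unique mutual best reply is (Std3, Z), giving (10, 10).
Orbyt's commitment gain: 10 − 10 = 0.

0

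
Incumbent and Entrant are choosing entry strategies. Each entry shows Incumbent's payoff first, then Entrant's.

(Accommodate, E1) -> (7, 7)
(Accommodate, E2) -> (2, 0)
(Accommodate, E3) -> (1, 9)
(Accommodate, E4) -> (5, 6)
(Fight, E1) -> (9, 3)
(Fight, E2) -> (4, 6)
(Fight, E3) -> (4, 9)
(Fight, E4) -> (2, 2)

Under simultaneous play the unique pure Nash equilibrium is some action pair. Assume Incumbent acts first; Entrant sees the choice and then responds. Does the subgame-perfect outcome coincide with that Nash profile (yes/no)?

yes

Work backward from Entrant's decision.
- Accommodate: BR = E3, leader payoff 1.
- Fight: BR = E3, leader payoff 4.
Maximizing over 1, 4, Incumbent chooses Fight. Subgame-perfect outcome: (Fight, E3) with payoffs (4, 9).
For the simultaneous game, intersect best replies.
Incumbent's best replies: E1→Fight; E2→Fight; E3→Fight; E4→Accommodate.
Entrant's best replies: Accommodate→E3; Fight→E3.
The unique mutual best reply is (Fight, E3), giving (4, 9).
Sequential outcome (Fight, E3) coincides with the Nash profile (Fight, E3).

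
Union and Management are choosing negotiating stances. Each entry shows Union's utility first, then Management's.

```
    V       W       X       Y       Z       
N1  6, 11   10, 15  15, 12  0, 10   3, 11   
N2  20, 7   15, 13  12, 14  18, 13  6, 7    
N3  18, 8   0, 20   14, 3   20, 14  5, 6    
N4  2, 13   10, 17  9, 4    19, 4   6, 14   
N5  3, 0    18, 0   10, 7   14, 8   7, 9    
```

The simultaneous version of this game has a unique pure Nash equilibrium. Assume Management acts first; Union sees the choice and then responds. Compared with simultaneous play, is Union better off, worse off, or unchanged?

better off

Union best-responds to each possible Management move:
- V: Union compares 6, 20, 18, 2, 3 and picks N2; Management would get 7.
- W: Union compares 10, 15, 0, 10, 18 and picks N5; Management would get 0.
- X: Union compares 15, 12, 14, 9, 10 and picks N1; Management would get 12.
- Y: Union compares 0, 18, 20, 19, 14 and picks N3; Management would get 14.
- Z: Union compares 3, 6, 5, 6, 7 and picks N5; Management would get 9.
Among 7, 0, 12, 14, 9, the best is 14 at Y. Subgame-perfect outcome: (N3, Y) with payoffs (20, 14).
For the simultaneous game, intersect best replies.
Union's best replies: V→N2; W→N5; X→N1; Y→N3; Z→N5.
Management's best replies: N1→W; N2→X; N3→W; N4→W; N5→Z.
Only (N5, Z) has each player best-responding; Nash payoffs (7, 9).
Union earns 20 sequentially versus 7 at the Nash outcome: better off.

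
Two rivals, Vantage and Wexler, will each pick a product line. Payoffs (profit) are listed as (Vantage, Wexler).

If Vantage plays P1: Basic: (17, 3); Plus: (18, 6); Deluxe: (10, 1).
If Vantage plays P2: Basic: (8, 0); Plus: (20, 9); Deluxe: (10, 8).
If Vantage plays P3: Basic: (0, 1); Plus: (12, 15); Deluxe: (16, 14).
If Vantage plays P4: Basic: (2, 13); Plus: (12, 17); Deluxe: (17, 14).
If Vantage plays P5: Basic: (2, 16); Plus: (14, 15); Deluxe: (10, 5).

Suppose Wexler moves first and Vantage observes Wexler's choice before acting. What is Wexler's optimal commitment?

Deluxe

Backward induction with Wexler moving first.
- Basic → Vantage plays P1 (best of 17, 8, 0, 2, 2); Wexler gets 3.
- Plus → Vantage plays P2 (best of 18, 20, 12, 12, 14); Wexler gets 9.
- Deluxe → Vantage plays P4 (best of 10, 10, 16, 17, 10); Wexler gets 14.
Wexler's induced payoffs are 3, 9, 14, so Wexler commits to Deluxe. Subgame-perfect outcome: (P4, Deluxe) with payoffs (17, 14).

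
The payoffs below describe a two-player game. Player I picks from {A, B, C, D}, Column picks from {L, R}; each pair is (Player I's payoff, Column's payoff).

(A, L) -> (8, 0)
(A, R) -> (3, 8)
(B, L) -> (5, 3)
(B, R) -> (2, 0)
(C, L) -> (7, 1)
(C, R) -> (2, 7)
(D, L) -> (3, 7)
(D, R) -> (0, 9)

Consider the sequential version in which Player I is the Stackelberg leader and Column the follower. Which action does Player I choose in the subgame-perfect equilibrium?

B

Work backward from Column's decision.
- A: Column compares 0, 8 and picks R; Player I would get 3.
- B: Column compares 3, 0 and picks L; Player I would get 5.
- C: Column compares 1, 7 and picks R; Player I would get 2.
- D: Column compares 7, 9 and picks R; Player I would get 0.
Maximizing over 3, 5, 2, 0, Player I chooses B. Subgame-perfect outcome: (B, L) with payoffs (5, 3).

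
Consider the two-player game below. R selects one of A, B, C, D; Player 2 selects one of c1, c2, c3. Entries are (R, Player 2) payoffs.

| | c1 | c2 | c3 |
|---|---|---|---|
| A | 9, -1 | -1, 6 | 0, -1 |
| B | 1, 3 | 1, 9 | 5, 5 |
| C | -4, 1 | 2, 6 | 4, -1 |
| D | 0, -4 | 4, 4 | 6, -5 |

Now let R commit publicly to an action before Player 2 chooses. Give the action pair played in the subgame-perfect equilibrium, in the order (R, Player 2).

Backward induction with R moving first.
- A: Player 2 compares -1, 6, -1 and picks c2; R would get -1.
- B: Player 2 compares 3, 9, 5 and picks c2; R would get 1.
- C: Player 2 compares 1, 6, -1 and picks c2; R would get 2.
- D: Player 2 compares -4, 4, -5 and picks c2; R would get 4.
Maximizing over -1, 1, 2, 4, R chooses D. Subgame-perfect outcome: (D, c2) with payoffs (4, 4).

(D, c2)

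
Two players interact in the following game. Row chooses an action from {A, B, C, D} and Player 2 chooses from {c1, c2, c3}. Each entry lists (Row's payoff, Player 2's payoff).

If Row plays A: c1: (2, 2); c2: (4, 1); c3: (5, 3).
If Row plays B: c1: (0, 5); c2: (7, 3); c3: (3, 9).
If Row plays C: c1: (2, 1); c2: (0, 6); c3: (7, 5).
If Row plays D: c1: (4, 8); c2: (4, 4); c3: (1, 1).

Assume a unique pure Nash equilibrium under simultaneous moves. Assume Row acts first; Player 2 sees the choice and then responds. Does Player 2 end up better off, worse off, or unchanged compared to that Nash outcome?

Backward induction with Row moving first.
- A: BR = c3, leader payoff 5.
- B: BR = c3, leader payoff 3.
- C: BR = c2, leader payoff 0.
- D: BR = c1, leader payoff 4.
Row's induced payoffs are 5, 3, 0, 4, so Row commits to A. Subgame-perfect outcome: (A, c3) with payoffs (5, 3).
Now find the simultaneous Nash equilibrium.
Row's best replies: c1→D; c2→B; c3→C.
Player 2's best replies: A→c3; B→c3; C→c2; D→c1.
The unique mutual best reply is (D, c1), giving (4, 8).
Player 2 earns 3 sequentially versus 8 at the Nash outcome: worse off.

worse off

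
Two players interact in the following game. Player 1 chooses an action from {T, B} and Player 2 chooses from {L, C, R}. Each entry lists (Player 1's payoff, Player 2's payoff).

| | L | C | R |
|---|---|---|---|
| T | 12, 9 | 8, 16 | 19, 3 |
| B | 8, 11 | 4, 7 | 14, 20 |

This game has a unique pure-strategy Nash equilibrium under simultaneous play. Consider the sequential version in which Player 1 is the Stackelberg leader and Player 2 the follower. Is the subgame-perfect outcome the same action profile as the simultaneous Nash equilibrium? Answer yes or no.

no

Backward induction with Player 1 moving first.
- T: Player 2 compares 9, 16, 3 and picks C; Player 1 would get 8.
- B: Player 2 compares 11, 7, 20 and picks R; Player 1 would get 14.
Among 8, 14, the best is 14 at B. Subgame-perfect outcome: (B, R) with payoffs (14, 20).
Now find the simultaneous Nash equilibrium.
Player 1's best replies: L→T; C→T; R→T.
Player 2's best replies: T→C; B→R.
The unique mutual best reply is (T, C), giving (8, 16).
Sequential outcome (B, R) differs from the Nash profile (T, C).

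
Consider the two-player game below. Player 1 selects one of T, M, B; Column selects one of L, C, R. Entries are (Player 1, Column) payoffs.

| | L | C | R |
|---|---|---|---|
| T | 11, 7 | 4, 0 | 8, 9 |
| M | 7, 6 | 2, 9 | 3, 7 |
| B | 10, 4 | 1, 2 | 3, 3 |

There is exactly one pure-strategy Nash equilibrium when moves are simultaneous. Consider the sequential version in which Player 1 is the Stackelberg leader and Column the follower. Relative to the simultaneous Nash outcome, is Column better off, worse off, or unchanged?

worse off

Solve by backward induction (Player 1 leads).
- T: BR = R, leader payoff 8.
- M: BR = C, leader payoff 2.
- B: BR = L, leader payoff 10.
Maximizing over 8, 2, 10, Player 1 chooses B. Subgame-perfect outcome: (B, L) with payoffs (10, 4).
For the simultaneous game, intersect best replies.
Player 1's best replies: L→T; C→T; R→T.
Column's best replies: T→R; M→C; B→L.
Only (T, R) has each player best-responding; Nash payoffs (8, 9).
Column earns 4 sequentially versus 9 at the Nash outcome: worse off.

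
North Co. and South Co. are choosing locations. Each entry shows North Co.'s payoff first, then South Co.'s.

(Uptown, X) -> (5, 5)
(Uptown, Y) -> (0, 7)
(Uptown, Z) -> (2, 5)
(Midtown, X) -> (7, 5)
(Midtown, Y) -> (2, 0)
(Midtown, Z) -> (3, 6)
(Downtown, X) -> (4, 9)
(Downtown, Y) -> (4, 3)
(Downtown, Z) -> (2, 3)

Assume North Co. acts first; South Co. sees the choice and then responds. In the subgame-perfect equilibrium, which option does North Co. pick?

Backward induction with North Co. moving first.
- Uptown → South Co. plays Y (best of 5, 7, 5); North Co. gets 0.
- Midtown → South Co. plays Z (best of 5, 0, 6); North Co. gets 3.
- Downtown → South Co. plays X (best of 9, 3, 3); North Co. gets 4.
Maximizing over 0, 3, 4, North Co. chooses Downtown. Subgame-perfect outcome: (Downtown, X) with payoffs (4, 9).

Downtown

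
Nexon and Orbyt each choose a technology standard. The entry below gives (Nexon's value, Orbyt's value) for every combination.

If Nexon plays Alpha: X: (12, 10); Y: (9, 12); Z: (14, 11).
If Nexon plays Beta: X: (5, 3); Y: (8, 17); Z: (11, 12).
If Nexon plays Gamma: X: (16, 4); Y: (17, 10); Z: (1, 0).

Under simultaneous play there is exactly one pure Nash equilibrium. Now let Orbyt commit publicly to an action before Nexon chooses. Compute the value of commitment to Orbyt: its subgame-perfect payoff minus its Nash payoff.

Backward induction with Orbyt moving first.
- X: Nexon compares 12, 5, 16 and picks Gamma; Orbyt would get 4.
- Y: Nexon compares 9, 8, 17 and picks Gamma; Orbyt would get 10.
- Z: Nexon compares 14, 11, 1 and picks Alpha; Orbyt would get 11.
Maximizing over 4, 10, 11, Orbyt chooses Z. Subgame-perfect outcome: (Alpha, Z) with payoffs (14, 11).
Now find the simultaneous Nash equilibrium.
Nexon's best replies: X→Gamma; Y→Gamma; Z→Alpha.
Orbyt's best replies: Alpha→Y; Beta→Y; Gamma→Y.
The unique mutual best reply is (Gamma, Y), giving (17, 10).
Orbyt's commitment gain: 11 − 10 = 1.

1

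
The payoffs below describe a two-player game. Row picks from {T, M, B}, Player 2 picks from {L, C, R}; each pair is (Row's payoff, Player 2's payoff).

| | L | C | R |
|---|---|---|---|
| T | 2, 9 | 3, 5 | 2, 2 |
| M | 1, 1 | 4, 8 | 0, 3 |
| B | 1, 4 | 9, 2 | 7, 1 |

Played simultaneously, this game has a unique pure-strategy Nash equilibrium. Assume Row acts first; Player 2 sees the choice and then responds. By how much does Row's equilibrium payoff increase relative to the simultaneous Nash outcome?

Player 2 best-responds to each possible Row move:
- T → Player 2 plays L (best of 9, 5, 2); Row gets 2.
- M → Player 2 plays C (best of 1, 8, 3); Row gets 4.
- B → Player 2 plays L (best of 4, 2, 1); Row gets 1.
Maximizing over 2, 4, 1, Row chooses M. Subgame-perfect outcome: (M, C) with payoffs (4, 8).
For the simultaneous game, intersect best replies.
Row's best replies: L→T; C→B; R→B.
Player 2's best replies: T→L; M→C; B→L.
The unique mutual best reply is (T, L), giving (2, 9).
Row's commitment gain: 4 − 2 = 2.

2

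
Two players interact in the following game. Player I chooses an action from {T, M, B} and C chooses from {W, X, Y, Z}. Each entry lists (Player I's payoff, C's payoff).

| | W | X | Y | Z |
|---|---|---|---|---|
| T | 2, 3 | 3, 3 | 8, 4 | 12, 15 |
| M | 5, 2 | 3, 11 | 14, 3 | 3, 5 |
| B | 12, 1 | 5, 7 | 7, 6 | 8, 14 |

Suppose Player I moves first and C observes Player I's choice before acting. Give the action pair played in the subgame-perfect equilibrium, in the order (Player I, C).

(T, Z)

Solve by backward induction (Player I leads).
- T: BR = Z, leader payoff 12.
- M: BR = X, leader payoff 3.
- B: BR = Z, leader payoff 8.
Player I's induced payoffs are 12, 3, 8, so Player I commits to T. Subgame-perfect outcome: (T, Z) with payoffs (12, 15).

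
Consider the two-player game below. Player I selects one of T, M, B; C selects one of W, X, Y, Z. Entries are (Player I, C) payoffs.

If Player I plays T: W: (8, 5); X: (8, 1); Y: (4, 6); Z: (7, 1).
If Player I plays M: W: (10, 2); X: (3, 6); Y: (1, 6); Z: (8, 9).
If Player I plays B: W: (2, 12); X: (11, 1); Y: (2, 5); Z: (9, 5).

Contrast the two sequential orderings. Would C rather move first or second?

If Player I leads: C's best replies are T→Y, M→Z, B→W; Player I's induced payoffs 4, 8, 2; outcome (M, Z), payoffs (8, 9).
If C leads: Player I's best replies are W→M, X→B, Y→T, Z→B; C's induced payoffs 2, 1, 6, 5; outcome (T, Y), payoffs (4, 6).
C gets 6 moving first and 9 moving second, so C prefers to move second.

second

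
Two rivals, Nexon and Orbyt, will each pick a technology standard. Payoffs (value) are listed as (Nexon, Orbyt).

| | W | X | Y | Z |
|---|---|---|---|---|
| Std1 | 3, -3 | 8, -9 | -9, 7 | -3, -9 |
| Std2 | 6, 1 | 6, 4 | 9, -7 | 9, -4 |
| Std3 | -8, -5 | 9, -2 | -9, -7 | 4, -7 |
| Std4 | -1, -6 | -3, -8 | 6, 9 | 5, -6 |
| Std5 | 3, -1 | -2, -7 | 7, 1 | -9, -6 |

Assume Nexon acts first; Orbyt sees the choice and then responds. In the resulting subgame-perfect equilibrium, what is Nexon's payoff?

9

Orbyt best-responds to each possible Nexon move:
- Std1 → Orbyt plays Y (best of -3, -9, 7, -9); Nexon gets -9.
- Std2 → Orbyt plays X (best of 1, 4, -7, -4); Nexon gets 6.
- Std3 → Orbyt plays X (best of -5, -2, -7, -7); Nexon gets 9.
- Std4 → Orbyt plays Y (best of -6, -8, 9, -6); Nexon gets 6.
- Std5 → Orbyt plays Y (best of -1, -7, 1, -6); Nexon gets 7.
Nexon's induced payoffs are -9, 6, 9, 6, 7, so Nexon commits to Std3. Subgame-perfect outcome: (Std3, X) with payoffs (9, -2).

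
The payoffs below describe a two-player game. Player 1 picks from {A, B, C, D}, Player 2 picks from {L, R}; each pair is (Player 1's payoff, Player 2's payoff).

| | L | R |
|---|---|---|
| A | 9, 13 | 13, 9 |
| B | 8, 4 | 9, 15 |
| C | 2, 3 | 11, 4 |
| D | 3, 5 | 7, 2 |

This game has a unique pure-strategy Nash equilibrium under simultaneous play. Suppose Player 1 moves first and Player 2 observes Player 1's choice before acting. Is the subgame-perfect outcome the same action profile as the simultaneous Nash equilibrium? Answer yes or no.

Work backward from Player 2's decision.
- A → Player 2 plays L (best of 13, 9); Player 1 gets 9.
- B → Player 2 plays R (best of 4, 15); Player 1 gets 9.
- C → Player 2 plays R (best of 3, 4); Player 1 gets 11.
- D → Player 2 plays L (best of 5, 2); Player 1 gets 3.
Maximizing over 9, 9, 11, 3, Player 1 chooses C. Subgame-perfect outcome: (C, R) with payoffs (11, 4).
Under simultaneous play:
Player 1's best replies: L→A; R→A.
Player 2's best replies: A→L; B→R; C→R; D→L.
The unique mutual best reply is (A, L), giving (9, 13).
Sequential outcome (C, R) differs from the Nash profile (A, L).

no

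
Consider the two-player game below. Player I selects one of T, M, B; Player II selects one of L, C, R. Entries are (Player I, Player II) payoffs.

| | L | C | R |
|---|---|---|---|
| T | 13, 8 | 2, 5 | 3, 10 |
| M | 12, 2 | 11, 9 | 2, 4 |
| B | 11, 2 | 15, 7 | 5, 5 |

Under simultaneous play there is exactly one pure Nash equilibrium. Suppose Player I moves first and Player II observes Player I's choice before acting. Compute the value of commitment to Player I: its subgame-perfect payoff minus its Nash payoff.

0

Solve by backward induction (Player I leads).
- T: Player II compares 8, 5, 10 and picks R; Player I would get 3.
- M: Player II compares 2, 9, 4 and picks C; Player I would get 11.
- B: Player II compares 2, 7, 5 and picks C; Player I would get 15.
Among 3, 11, 15, the best is 15 at B. Subgame-perfect outcome: (B, C) with payoffs (15, 7).
For the simultaneous game, intersect best replies.
Player I's best replies: L→T; C→B; R→B.
Player II's best replies: T→R; M→C; B→C.
Only (B, C) has each player best-responding; Nash payoffs (15, 7).
Player I's commitment gain: 15 − 15 = 0.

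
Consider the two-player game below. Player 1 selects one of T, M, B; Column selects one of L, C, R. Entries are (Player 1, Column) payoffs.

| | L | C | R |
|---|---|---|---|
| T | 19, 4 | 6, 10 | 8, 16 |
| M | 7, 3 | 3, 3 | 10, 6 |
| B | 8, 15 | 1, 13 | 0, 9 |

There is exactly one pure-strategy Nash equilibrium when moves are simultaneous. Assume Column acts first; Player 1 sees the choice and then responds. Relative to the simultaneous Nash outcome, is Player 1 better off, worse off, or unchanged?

Solve by backward induction (Column leads).
- L → Player 1 plays T (best of 19, 7, 8); Column gets 4.
- C → Player 1 plays T (best of 6, 3, 1); Column gets 10.
- R → Player 1 plays M (best of 8, 10, 0); Column gets 6.
Among 4, 10, 6, the best is 10 at C. Subgame-perfect outcome: (T, C) with payoffs (6, 10).
Now find the simultaneous Nash equilibrium.
Player 1's best replies: L→T; C→T; R→M.
Column's best replies: T→R; M→R; B→L.
Only (M, R) has each player best-responding; Nash payoffs (10, 6).
Player 1 earns 6 sequentially versus 10 at the Nash outcome: worse off.

worse off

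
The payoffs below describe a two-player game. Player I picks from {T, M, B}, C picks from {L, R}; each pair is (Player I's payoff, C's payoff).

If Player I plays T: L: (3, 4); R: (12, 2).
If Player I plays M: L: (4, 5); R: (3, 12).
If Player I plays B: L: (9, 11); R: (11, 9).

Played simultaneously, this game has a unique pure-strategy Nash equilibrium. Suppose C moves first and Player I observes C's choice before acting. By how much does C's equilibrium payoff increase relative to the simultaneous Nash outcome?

0

Backward induction with C moving first.
- L: Player I compares 3, 4, 9 and picks B; C would get 11.
- R: Player I compares 12, 3, 11 and picks T; C would get 2.
Among 11, 2, the best is 11 at L. Subgame-perfect outcome: (B, L) with payoffs (9, 11).
Now find the simultaneous Nash equilibrium.
Player I's best replies: L→B; R→T.
C's best replies: T→L; M→R; B→L.
The unique mutual best reply is (B, L), giving (9, 11).
C's commitment gain: 11 − 11 = 0.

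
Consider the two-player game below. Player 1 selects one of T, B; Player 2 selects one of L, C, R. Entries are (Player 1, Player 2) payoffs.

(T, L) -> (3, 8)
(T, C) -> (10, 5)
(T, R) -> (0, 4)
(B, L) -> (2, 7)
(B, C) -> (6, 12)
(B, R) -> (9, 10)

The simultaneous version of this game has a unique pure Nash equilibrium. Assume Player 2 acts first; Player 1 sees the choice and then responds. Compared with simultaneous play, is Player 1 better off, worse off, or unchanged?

Player 1 best-responds to each possible Player 2 move:
- L: BR = T, leader payoff 8.
- C: BR = T, leader payoff 5.
- R: BR = B, leader payoff 10.
Maximizing over 8, 5, 10, Player 2 chooses R. Subgame-perfect outcome: (B, R) with payoffs (9, 10).
For the simultaneous game, intersect best replies.
Player 1's best replies: L→T; C→T; R→B.
Player 2's best replies: T→L; B→C.
The unique mutual best reply is (T, L), giving (3, 8).
Player 1 earns 9 sequentially versus 3 at the Nash outcome: better off.

better off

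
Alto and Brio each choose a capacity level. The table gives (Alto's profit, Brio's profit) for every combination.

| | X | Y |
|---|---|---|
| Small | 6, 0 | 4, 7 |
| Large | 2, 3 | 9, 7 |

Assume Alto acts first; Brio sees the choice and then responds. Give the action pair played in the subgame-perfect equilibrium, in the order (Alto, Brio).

Backward induction with Alto moving first.
- Small → Brio plays Y (best of 0, 7); Alto gets 4.
- Large → Brio plays Y (best of 3, 7); Alto gets 9.
Maximizing over 4, 9, Alto chooses Large. Subgame-perfect outcome: (Large, Y) with payoffs (9, 7).

(Large, Y)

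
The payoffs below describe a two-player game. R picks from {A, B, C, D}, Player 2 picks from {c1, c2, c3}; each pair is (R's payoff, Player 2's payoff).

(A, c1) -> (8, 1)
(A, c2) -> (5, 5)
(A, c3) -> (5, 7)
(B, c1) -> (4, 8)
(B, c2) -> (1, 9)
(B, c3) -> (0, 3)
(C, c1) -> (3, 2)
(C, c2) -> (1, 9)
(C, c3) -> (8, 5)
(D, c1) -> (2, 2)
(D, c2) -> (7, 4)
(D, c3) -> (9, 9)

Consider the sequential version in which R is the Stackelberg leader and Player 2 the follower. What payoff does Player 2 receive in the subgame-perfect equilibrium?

Solve by backward induction (R leads).
- A → Player 2 plays c3 (best of 1, 5, 7); R gets 5.
- B → Player 2 plays c2 (best of 8, 9, 3); R gets 1.
- C → Player 2 plays c2 (best of 2, 9, 5); R gets 1.
- D → Player 2 plays c3 (best of 2, 4, 9); R gets 9.
R's induced payoffs are 5, 1, 1, 9, so R commits to D. Subgame-perfect outcome: (D, c3) with payoffs (9, 9).

9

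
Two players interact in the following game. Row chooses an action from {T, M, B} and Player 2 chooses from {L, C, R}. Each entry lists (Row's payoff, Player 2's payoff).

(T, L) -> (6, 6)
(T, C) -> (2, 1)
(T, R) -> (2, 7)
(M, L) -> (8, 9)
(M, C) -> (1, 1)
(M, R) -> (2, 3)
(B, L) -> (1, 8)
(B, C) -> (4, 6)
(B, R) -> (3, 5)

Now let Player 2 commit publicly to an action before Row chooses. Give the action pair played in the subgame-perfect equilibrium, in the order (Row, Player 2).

(M, L)

Backward induction with Player 2 moving first.
- L: Row compares 6, 8, 1 and picks M; Player 2 would get 9.
- C: Row compares 2, 1, 4 and picks B; Player 2 would get 6.
- R: Row compares 2, 2, 3 and picks B; Player 2 would get 5.
Maximizing over 9, 6, 5, Player 2 chooses L. Subgame-perfect outcome: (M, L) with payoffs (8, 9).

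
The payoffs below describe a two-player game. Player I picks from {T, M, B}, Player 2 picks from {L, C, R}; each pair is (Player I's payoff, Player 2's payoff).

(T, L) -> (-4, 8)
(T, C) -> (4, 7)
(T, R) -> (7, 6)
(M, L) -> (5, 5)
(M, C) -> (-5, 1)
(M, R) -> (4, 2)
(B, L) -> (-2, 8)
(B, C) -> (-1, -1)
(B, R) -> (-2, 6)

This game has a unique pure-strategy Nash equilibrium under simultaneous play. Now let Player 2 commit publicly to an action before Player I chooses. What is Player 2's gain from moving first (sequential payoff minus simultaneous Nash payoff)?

2

Work backward from Player I's decision.
- L: Player I compares -4, 5, -2 and picks M; Player 2 would get 5.
- C: Player I compares 4, -5, -1 and picks T; Player 2 would get 7.
- R: Player I compares 7, 4, -2 and picks T; Player 2 would get 6.
Player 2's induced payoffs are 5, 7, 6, so Player 2 commits to C. Subgame-perfect outcome: (T, C) with payoffs (4, 7).
Under simultaneous play:
Player I's best replies: L→M; C→T; R→T.
Player 2's best replies: T→L; M→L; B→L.
Only (M, L) has each player best-responding; Nash payoffs (5, 5).
Player 2's commitment gain: 7 − 5 = 2.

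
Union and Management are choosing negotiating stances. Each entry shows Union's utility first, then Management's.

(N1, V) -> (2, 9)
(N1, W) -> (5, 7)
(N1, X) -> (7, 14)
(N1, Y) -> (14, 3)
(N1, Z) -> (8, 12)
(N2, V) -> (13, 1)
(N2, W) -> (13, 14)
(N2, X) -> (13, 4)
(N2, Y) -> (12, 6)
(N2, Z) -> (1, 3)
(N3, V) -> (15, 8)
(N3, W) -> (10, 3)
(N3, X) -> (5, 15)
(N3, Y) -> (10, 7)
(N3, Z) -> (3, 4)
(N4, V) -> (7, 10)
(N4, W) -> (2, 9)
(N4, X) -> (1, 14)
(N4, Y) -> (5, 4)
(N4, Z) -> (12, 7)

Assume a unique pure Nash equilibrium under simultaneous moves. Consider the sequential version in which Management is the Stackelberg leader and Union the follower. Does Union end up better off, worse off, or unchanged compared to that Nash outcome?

Union best-responds to each possible Management move:
- V: BR = N3, leader payoff 8.
- W: BR = N2, leader payoff 14.
- X: BR = N2, leader payoff 4.
- Y: BR = N1, leader payoff 3.
- Z: BR = N4, leader payoff 7.
Maximizing over 8, 14, 4, 3, 7, Management chooses W. Subgame-perfect outcome: (N2, W) with payoffs (13, 14).
Now find the simultaneous Nash equilibrium.
Union's best replies: V→N3; W→N2; X→N2; Y→N1; Z→N4.
Management's best replies: N1→X; N2→W; N3→X; N4→X.
Only (N2, W) has each player best-responding; Nash payoffs (13, 14).
Union earns 13 sequentially versus 13 at the Nash outcome: unchanged.

unchanged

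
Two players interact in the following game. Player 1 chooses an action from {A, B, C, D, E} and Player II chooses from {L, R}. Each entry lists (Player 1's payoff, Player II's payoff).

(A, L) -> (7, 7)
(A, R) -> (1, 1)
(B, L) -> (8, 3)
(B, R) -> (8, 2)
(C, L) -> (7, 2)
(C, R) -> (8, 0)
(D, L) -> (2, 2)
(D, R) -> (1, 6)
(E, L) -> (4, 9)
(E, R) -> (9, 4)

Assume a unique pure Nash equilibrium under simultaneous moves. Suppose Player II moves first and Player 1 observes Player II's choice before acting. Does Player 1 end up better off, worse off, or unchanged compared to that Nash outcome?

Work backward from Player 1's decision.
- L: Player 1 compares 7, 8, 7, 2, 4 and picks B; Player II would get 3.
- R: Player 1 compares 1, 8, 8, 1, 9 and picks E; Player II would get 4.
Among 3, 4, the best is 4 at R. Subgame-perfect outcome: (E, R) with payoffs (9, 4).
For the simultaneous game, intersect best replies.
Player 1's best replies: L→B; R→E.
Player II's best replies: A→L; B→L; C→L; D→R; E→L.
The unique mutual best reply is (B, L), giving (8, 3).
Player 1 earns 9 sequentially versus 8 at the Nash outcome: better off.

better off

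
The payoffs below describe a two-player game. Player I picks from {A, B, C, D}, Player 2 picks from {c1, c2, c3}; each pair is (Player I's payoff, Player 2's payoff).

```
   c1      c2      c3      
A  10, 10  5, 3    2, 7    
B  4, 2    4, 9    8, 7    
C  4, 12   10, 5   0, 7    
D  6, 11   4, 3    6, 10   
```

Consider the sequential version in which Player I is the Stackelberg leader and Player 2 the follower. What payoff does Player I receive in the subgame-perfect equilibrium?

Work backward from Player 2's decision.
- A: Player 2 compares 10, 3, 7 and picks c1; Player I would get 10.
- B: Player 2 compares 2, 9, 7 and picks c2; Player I would get 4.
- C: Player 2 compares 12, 5, 7 and picks c1; Player I would get 4.
- D: Player 2 compares 11, 3, 10 and picks c1; Player I would get 6.
Maximizing over 10, 4, 4, 6, Player I chooses A. Subgame-perfect outcome: (A, c1) with payoffs (10, 10).

10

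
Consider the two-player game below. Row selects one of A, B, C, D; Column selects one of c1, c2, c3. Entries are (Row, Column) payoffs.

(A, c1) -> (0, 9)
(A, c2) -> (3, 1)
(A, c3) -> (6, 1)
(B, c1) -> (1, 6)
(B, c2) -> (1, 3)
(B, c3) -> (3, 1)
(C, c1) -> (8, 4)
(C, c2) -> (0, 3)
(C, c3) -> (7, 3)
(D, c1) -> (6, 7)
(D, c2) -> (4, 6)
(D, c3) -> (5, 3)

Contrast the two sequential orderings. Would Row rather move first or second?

first

If Row leads: Column's best replies are A→c1, B→c1, C→c1, D→c1; Row's induced payoffs 0, 1, 8, 6; outcome (C, c1), payoffs (8, 4).
If Column leads: Row's best replies are c1→C, c2→D, c3→C; Column's induced payoffs 4, 6, 3; outcome (D, c2), payoffs (4, 6).
Row gets 8 moving first and 4 moving second, so Row prefers to move first.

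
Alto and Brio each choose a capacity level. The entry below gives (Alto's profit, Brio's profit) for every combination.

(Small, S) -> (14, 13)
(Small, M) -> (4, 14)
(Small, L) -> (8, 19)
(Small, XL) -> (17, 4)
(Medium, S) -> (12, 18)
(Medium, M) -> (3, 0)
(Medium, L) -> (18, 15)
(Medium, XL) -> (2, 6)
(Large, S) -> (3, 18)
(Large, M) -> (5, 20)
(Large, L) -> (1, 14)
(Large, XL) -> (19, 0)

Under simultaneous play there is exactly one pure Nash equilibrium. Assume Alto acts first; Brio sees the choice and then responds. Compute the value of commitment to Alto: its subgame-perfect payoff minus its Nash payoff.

7

Brio best-responds to each possible Alto move:
- Small: Brio compares 13, 14, 19, 4 and picks L; Alto would get 8.
- Medium: Brio compares 18, 0, 15, 6 and picks S; Alto would get 12.
- Large: Brio compares 18, 20, 14, 0 and picks M; Alto would get 5.
Maximizing over 8, 12, 5, Alto chooses Medium. Subgame-perfect outcome: (Medium, S) with payoffs (12, 18).
Now find the simultaneous Nash equilibrium.
Alto's best replies: S→Small; M→Large; L→Medium; XL→Large.
Brio's best replies: Small→L; Medium→S; Large→M.
The unique mutual best reply is (Large, M), giving (5, 20).
Alto's commitment gain: 12 − 5 = 7.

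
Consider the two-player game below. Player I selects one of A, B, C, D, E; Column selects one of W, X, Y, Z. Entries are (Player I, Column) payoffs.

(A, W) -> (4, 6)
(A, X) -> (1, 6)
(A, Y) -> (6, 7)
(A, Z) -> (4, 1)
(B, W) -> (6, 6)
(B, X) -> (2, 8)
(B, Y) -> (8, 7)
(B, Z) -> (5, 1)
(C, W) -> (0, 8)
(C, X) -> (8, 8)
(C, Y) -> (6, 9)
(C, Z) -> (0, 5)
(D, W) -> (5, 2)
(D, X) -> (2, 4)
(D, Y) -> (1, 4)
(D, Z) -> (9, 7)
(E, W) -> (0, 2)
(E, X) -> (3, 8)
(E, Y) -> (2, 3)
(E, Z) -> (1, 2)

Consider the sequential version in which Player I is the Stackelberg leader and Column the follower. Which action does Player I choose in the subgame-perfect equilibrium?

Backward induction with Player I moving first.
- A → Column plays Y (best of 6, 6, 7, 1); Player I gets 6.
- B → Column plays X (best of 6, 8, 7, 1); Player I gets 2.
- C → Column plays Y (best of 8, 8, 9, 5); Player I gets 6.
- D → Column plays Z (best of 2, 4, 4, 7); Player I gets 9.
- E → Column plays X (best of 2, 8, 3, 2); Player I gets 3.
Maximizing over 6, 2, 6, 9, 3, Player I chooses D. Subgame-perfect outcome: (D, Z) with payoffs (9, 7).

D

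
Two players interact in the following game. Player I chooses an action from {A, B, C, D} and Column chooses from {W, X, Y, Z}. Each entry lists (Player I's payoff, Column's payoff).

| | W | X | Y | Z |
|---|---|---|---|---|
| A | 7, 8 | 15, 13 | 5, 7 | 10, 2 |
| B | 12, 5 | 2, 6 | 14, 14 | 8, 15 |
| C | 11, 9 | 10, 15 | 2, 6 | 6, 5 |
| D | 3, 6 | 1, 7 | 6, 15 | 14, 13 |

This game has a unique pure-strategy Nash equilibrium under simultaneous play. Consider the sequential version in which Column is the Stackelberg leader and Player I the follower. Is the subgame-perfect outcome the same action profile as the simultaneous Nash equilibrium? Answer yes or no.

no

Solve by backward induction (Column leads).
- W: BR = B, leader payoff 5.
- X: BR = A, leader payoff 13.
- Y: BR = B, leader payoff 14.
- Z: BR = D, leader payoff 13.
Among 5, 13, 14, 13, the best is 14 at Y. Subgame-perfect outcome: (B, Y) with payoffs (14, 14).
Now find the simultaneous Nash equilibrium.
Player I's best replies: W→B; X→A; Y→B; Z→D.
Column's best replies: A→X; B→Z; C→X; D→Y.
Only (A, X) has each player best-responding; Nash payoffs (15, 13).
Sequential outcome (B, Y) differs from the Nash profile (A, X).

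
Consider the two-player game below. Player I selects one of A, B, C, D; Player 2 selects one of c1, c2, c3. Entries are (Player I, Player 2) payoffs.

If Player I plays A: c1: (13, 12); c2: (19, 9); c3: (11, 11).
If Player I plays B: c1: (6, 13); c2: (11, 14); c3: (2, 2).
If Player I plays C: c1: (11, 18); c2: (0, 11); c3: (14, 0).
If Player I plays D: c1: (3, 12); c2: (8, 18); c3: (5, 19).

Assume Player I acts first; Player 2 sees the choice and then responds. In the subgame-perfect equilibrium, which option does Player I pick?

Work backward from Player 2's decision.
- A → Player 2 plays c1 (best of 12, 9, 11); Player I gets 13.
- B → Player 2 plays c2 (best of 13, 14, 2); Player I gets 11.
- C → Player 2 plays c1 (best of 18, 11, 0); Player I gets 11.
- D → Player 2 plays c3 (best of 12, 18, 19); Player I gets 5.
Among 13, 11, 11, 5, the best is 13 at A. Subgame-perfect outcome: (A, c1) with payoffs (13, 12).

A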